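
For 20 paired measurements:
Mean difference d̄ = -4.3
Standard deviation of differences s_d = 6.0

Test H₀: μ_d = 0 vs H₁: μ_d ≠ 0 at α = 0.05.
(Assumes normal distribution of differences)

Answer: t = -3.2051, reject H₀

Derivation:
df = n - 1 = 19
SE = s_d/√n = 6.0/√20 = 1.3416
t = d̄/SE = -4.3/1.3416 = -3.2051
Critical value: t_{0.025,19} = ±2.093
p-value ≈ 0.0047
Decision: reject H₀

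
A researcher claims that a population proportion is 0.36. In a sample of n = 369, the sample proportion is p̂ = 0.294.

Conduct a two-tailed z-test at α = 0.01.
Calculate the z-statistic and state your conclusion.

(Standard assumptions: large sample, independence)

Answer: z = -2.6413, reject H₀

Derivation:
H₀: p = 0.36, H₁: p ≠ 0.36
Standard error: SE = √(p₀(1-p₀)/n) = √(0.36×0.64/369) = 0.024988
z-statistic: z = (p̂ - p₀)/SE = (0.294 - 0.36)/0.024988 = -2.6413
Critical value: z_0.005 = ±2.576
p-value = 0.0083
Decision: reject H₀ at α = 0.01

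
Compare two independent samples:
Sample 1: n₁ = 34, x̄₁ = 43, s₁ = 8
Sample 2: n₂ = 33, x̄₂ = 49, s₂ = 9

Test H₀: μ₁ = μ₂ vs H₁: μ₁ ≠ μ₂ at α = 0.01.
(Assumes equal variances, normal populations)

Pooled variance: s²_p = [33×8² + 32×9²]/(65) = 72.3692
s_p = 8.5070
SE = s_p×√(1/n₁ + 1/n₂) = 8.5070×√(1/34 + 1/33) = 2.0788
t = (x̄₁ - x̄₂)/SE = (43 - 49)/2.0788 = -2.8863
df = 65, t-critical = ±2.654
Decision: reject H₀

Answer: t = -2.8863, reject H₀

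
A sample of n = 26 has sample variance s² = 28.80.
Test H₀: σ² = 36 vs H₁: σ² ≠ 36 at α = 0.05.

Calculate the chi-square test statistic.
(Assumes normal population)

Answer: χ² = 20.0000, fail to reject H₀

Derivation:
df = n - 1 = 25
χ² = (n-1)s²/σ₀² = 25×28.80/36 = 20.0000
Critical values: χ²_{0.975,25} = 13.120, χ²_{0.025,25} = 40.646
Rejection region: χ² < 13.120 or χ² > 40.646
Decision: fail to reject H₀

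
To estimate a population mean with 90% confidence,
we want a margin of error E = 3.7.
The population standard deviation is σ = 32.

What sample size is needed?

z_0.05 = 1.645
n = (z×σ/E)² = (1.645×32/3.7)²
n = 202.4083
Round up: n = 203

Answer: n = 203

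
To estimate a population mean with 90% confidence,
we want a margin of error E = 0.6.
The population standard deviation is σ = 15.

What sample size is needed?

Answer: n = 1692

Derivation:
z_0.05 = 1.645
n = (z×σ/E)² = (1.645×15/0.6)²
n = 1691.2656
Round up: n = 1692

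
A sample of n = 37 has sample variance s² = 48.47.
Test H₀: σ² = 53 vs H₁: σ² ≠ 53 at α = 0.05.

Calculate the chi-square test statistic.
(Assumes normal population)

Answer: χ² = 32.9230, fail to reject H₀

Derivation:
df = n - 1 = 36
χ² = (n-1)s²/σ₀² = 36×48.47/53 = 32.9230
Critical values: χ²_{0.975,36} = 21.336, χ²_{0.025,36} = 54.437
Rejection region: χ² < 21.336 or χ² > 54.437
Decision: fail to reject H₀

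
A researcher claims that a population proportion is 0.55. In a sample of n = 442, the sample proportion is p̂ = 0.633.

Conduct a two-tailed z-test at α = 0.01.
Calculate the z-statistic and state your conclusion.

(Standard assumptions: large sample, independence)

H₀: p = 0.55, H₁: p ≠ 0.55
Standard error: SE = √(p₀(1-p₀)/n) = √(0.55×0.45/442) = 0.023663
z-statistic: z = (p̂ - p₀)/SE = (0.633 - 0.55)/0.023663 = 3.5076
Critical value: z_0.005 = ±2.576
p-value = 0.0005
Decision: reject H₀ at α = 0.01

Answer: z = 3.5076, reject H₀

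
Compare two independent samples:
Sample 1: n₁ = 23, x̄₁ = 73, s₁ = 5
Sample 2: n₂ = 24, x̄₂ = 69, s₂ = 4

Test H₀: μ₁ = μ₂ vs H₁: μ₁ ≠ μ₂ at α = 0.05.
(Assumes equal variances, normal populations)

Pooled variance: s²_p = [22×5² + 23×4²]/(45) = 20.4000
s_p = 4.5166
SE = s_p×√(1/n₁ + 1/n₂) = 4.5166×√(1/23 + 1/24) = 1.3179
t = (x̄₁ - x̄₂)/SE = (73 - 69)/1.3179 = 3.0351
df = 45, t-critical = ±2.014
Decision: reject H₀

Answer: t = 3.0351, reject H₀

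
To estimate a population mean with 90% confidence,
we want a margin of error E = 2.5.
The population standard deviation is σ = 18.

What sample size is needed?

Answer: n = 141

Derivation:
z_0.05 = 1.645
n = (z×σ/E)² = (1.645×18/2.5)²
n = 140.2803
Round up: n = 141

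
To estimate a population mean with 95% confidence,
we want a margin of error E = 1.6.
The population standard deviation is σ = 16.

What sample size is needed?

Answer: n = 385

Derivation:
z_0.025 = 1.960
n = (z×σ/E)² = (1.960×16/1.6)²
n = 384.1600
Round up: n = 385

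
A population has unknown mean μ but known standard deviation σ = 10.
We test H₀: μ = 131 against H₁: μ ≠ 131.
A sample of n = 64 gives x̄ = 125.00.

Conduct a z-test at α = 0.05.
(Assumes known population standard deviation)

Standard error: SE = σ/√n = 10/√64 = 1.2500
z-statistic: z = (x̄ - μ₀)/SE = (125.00 - 131)/1.2500 = -4.8000
Critical value: ±1.960
p-value < 0.0001
Decision: reject H₀

Answer: z = -4.8000, reject H₀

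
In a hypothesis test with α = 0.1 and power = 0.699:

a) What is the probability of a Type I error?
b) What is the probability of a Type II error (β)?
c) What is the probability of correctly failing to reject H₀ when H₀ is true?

Answer: a) 0.1, b) 0.301, c) 0.9

Derivation:
a) Type I error probability = α = 0.1
b) Power = P(reject H₀ | H₁ true) = 1 - β = 0.699, so Type II error probability = β = 1 - Power = 0.301
c) P(fail to reject H₀ | H₀ true) = 1 - α = 0.9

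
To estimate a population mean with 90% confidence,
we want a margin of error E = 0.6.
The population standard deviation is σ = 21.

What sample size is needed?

z_0.05 = 1.645
n = (z×σ/E)² = (1.645×21/0.6)²
n = 3314.8806
Round up: n = 3315

Answer: n = 3315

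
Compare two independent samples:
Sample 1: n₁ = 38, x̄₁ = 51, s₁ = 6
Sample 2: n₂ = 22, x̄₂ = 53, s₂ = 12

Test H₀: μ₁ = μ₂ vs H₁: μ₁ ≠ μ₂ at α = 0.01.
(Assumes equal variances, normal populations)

Answer: t = -0.8614, fail to reject H₀

Derivation:
Pooled variance: s²_p = [37×6² + 21×12²]/(58) = 75.1034
s_p = 8.6662
SE = s_p×√(1/n₁ + 1/n₂) = 8.6662×√(1/38 + 1/22) = 2.3217
t = (x̄₁ - x̄₂)/SE = (51 - 53)/2.3217 = -0.8614
df = 58, t-critical = ±2.663
Decision: fail to reject H₀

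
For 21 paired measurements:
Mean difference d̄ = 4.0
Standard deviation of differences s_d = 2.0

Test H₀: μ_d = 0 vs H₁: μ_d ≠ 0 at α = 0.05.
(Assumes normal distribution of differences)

Answer: t = 9.1659, reject H₀

Derivation:
df = n - 1 = 20
SE = s_d/√n = 2.0/√21 = 0.4364
t = d̄/SE = 4.0/0.4364 = 9.1659
Critical value: t_{0.025,20} = ±2.086
p-value < 0.0001
Decision: reject H₀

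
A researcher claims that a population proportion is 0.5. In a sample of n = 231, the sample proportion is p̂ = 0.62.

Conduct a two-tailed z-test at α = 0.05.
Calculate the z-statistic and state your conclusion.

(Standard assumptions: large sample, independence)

H₀: p = 0.5, H₁: p ≠ 0.5
Standard error: SE = √(p₀(1-p₀)/n) = √(0.5×0.5/231) = 0.032898
z-statistic: z = (p̂ - p₀)/SE = (0.62 - 0.5)/0.032898 = 3.6476
Critical value: z_0.025 = ±1.960
p-value = 0.0003
Decision: reject H₀ at α = 0.05

Answer: z = 3.6476, reject H₀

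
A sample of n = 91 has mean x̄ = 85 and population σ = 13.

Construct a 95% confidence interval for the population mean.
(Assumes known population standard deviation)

Confidence level: 95%, α = 0.05
z_0.025 = 1.960
SE = σ/√n = 13/√91 = 1.3628
Margin of error = 1.960 × 1.3628 = 2.6711
CI: x̄ ± margin = 85 ± 2.6711
CI: (82.3289, 87.6711)

Answer: (82.3289, 87.6711)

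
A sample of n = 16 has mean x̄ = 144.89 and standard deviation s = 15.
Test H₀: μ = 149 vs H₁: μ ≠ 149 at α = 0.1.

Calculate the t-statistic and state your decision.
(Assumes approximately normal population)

Answer: t = -1.0960, fail to reject H₀

Derivation:
df = n - 1 = 15
SE = s/√n = 15/√16 = 3.7500
t = (x̄ - μ₀)/SE = (144.89 - 149)/3.7500 = -1.0960
Critical value: t_{0.05,15} = ±1.753
p-value ≈ 0.2904
Decision: fail to reject H₀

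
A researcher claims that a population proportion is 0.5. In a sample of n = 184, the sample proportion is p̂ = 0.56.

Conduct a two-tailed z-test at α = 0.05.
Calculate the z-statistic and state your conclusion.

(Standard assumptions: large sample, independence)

H₀: p = 0.5, H₁: p ≠ 0.5
Standard error: SE = √(p₀(1-p₀)/n) = √(0.5×0.5/184) = 0.036860
z-statistic: z = (p̂ - p₀)/SE = (0.56 - 0.5)/0.036860 = 1.6278
Critical value: z_0.025 = ±1.960
p-value = 0.1036
Decision: fail to reject H₀ at α = 0.05

Answer: z = 1.6278, fail to reject H₀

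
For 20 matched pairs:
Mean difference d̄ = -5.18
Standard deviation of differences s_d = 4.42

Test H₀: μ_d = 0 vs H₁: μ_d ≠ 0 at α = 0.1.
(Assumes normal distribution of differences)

df = n - 1 = 19
SE = s_d/√n = 4.42/√20 = 0.9883
t = d̄/SE = -5.18/0.9883 = -5.2413
Critical value: t_{0.05,19} = ±1.729
p-value < 0.0001
Decision: reject H₀

Answer: t = -5.2413, reject H₀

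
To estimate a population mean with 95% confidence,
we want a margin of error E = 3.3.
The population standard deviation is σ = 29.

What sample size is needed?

z_0.025 = 1.960
n = (z×σ/E)² = (1.960×29/3.3)²
n = 296.6745
Round up: n = 297

Answer: n = 297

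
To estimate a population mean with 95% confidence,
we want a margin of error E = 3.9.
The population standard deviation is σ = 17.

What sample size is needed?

Answer: n = 73

Derivation:
z_0.025 = 1.960
n = (z×σ/E)² = (1.960×17/3.9)²
n = 72.9929
Round up: n = 73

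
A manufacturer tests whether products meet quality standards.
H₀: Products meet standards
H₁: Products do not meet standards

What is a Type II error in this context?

Answer: Accepting products as meeting standards when they don't

Derivation:
A Type I error (probability α) occurs when we reject a true H₀.
A Type II error (probability β) occurs when we fail to reject a false H₀.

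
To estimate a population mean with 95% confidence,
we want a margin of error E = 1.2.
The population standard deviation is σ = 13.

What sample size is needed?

z_0.025 = 1.960
n = (z×σ/E)² = (1.960×13/1.2)²
n = 450.8544
Round up: n = 451

Answer: n = 451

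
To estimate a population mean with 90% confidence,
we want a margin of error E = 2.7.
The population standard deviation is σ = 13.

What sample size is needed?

z_0.05 = 1.645
n = (z×σ/E)² = (1.645×13/2.7)²
n = 62.7323
Round up: n = 63

Answer: n = 63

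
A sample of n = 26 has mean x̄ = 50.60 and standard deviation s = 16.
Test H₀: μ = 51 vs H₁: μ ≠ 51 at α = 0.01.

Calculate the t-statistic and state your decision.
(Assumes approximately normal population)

df = n - 1 = 25
SE = s/√n = 16/√26 = 3.1379
t = (x̄ - μ₀)/SE = (50.60 - 51)/3.1379 = -0.1275
Critical value: t_{0.005,25} = ±2.787
p-value ≈ 0.8996
Decision: fail to reject H₀

Answer: t = -0.1275, fail to reject H₀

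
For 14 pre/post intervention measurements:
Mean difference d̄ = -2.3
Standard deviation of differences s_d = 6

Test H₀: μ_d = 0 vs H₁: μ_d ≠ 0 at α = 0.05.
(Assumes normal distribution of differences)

Answer: t = -1.4343, fail to reject H₀

Derivation:
df = n - 1 = 13
SE = s_d/√n = 6/√14 = 1.6036
t = d̄/SE = -2.3/1.6036 = -1.4343
Critical value: t_{0.025,13} = ±2.160
p-value ≈ 0.1751
Decision: fail to reject H₀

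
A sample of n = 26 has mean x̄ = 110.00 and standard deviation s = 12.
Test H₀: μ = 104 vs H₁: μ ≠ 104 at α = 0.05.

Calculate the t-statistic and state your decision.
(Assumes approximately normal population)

Answer: t = 2.5495, reject H₀

Derivation:
df = n - 1 = 25
SE = s/√n = 12/√26 = 2.3534
t = (x̄ - μ₀)/SE = (110.00 - 104)/2.3534 = 2.5495
Critical value: t_{0.025,25} = ±2.060
p-value ≈ 0.0173
Decision: reject H₀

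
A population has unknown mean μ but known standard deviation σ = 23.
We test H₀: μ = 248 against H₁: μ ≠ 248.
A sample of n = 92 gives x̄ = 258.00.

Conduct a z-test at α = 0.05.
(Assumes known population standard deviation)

Standard error: SE = σ/√n = 23/√92 = 2.3979
z-statistic: z = (x̄ - μ₀)/SE = (258.00 - 248)/2.3979 = 4.1703
Critical value: ±1.960
p-value < 0.0001
Decision: reject H₀

Answer: z = 4.1703, reject H₀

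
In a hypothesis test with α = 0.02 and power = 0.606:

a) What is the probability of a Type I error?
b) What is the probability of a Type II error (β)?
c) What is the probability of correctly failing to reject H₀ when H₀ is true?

Answer: a) 0.02, b) 0.394, c) 0.98

Derivation:
a) Type I error probability = α = 0.02
b) Power = P(reject H₀ | H₁ true) = 1 - β = 0.606, so Type II error probability = β = 1 - Power = 0.394
c) P(fail to reject H₀ | H₀ true) = 1 - α = 0.98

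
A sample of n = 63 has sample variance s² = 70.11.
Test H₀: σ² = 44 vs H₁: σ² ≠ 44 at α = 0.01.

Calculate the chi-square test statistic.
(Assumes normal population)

Answer: χ² = 98.7914, reject H₀

Derivation:
df = n - 1 = 62
χ² = (n-1)s²/σ₀² = 62×70.11/44 = 98.7914
Critical values: χ²_{0.995,62} = 37.068, χ²_{0.005,62} = 94.419
Rejection region: χ² < 37.068 or χ² > 94.419
Decision: reject H₀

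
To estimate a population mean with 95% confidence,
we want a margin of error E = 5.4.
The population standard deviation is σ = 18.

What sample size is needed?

z_0.025 = 1.960
n = (z×σ/E)² = (1.960×18/5.4)²
n = 42.6844
Round up: n = 43

Answer: n = 43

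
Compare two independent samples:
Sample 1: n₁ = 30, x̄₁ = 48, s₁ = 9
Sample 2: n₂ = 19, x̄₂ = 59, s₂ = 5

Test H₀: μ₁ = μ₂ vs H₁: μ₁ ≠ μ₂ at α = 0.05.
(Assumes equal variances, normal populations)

Pooled variance: s²_p = [29×9² + 18×5²]/(47) = 59.5532
s_p = 7.7171
SE = s_p×√(1/n₁ + 1/n₂) = 7.7171×√(1/30 + 1/19) = 2.2626
t = (x̄₁ - x̄₂)/SE = (48 - 59)/2.2626 = -4.8617
df = 47, t-critical = ±2.012
Decision: reject H₀

Answer: t = -4.8617, reject H₀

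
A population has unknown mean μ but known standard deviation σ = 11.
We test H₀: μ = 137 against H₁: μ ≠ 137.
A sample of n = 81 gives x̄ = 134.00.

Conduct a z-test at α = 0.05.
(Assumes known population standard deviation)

Standard error: SE = σ/√n = 11/√81 = 1.2222
z-statistic: z = (x̄ - μ₀)/SE = (134.00 - 137)/1.2222 = -2.4546
Critical value: ±1.960
p-value = 0.0141
Decision: reject H₀

Answer: z = -2.4546, reject H₀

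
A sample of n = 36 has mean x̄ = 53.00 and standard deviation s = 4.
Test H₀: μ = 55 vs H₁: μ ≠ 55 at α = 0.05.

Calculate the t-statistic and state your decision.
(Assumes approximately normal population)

df = n - 1 = 35
SE = s/√n = 4/√36 = 0.6667
t = (x̄ - μ₀)/SE = (53.00 - 55)/0.6667 = -2.9999
Critical value: t_{0.025,35} = ±2.030
p-value ≈ 0.0050
Decision: reject H₀

Answer: t = -2.9999, reject H₀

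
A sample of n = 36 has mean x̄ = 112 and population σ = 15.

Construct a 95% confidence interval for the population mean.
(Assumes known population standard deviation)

Answer: (107.1000, 116.9000)

Derivation:
Confidence level: 95%, α = 0.05
z_0.025 = 1.960
SE = σ/√n = 15/√36 = 2.5000
Margin of error = 1.960 × 2.5000 = 4.9000
CI: x̄ ± margin = 112 ± 4.9000
CI: (107.1000, 116.9000)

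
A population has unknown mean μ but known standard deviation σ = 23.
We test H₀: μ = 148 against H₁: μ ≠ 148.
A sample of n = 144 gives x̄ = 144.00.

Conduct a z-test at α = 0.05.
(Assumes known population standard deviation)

Standard error: SE = σ/√n = 23/√144 = 1.9167
z-statistic: z = (x̄ - μ₀)/SE = (144.00 - 148)/1.9167 = -2.0869
Critical value: ±1.960
p-value = 0.0369
Decision: reject H₀

Answer: z = -2.0869, reject H₀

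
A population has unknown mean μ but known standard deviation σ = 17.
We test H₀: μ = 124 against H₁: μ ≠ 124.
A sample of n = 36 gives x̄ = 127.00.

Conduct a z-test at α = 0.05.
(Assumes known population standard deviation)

Standard error: SE = σ/√n = 17/√36 = 2.8333
z-statistic: z = (x̄ - μ₀)/SE = (127.00 - 124)/2.8333 = 1.0588
Critical value: ±1.960
p-value = 0.2897
Decision: fail to reject H₀

Answer: z = 1.0588, fail to reject H₀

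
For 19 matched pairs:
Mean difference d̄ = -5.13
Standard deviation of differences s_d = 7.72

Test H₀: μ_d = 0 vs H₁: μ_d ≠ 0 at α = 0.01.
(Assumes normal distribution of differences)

Answer: t = -2.8965, reject H₀

Derivation:
df = n - 1 = 18
SE = s_d/√n = 7.72/√19 = 1.7711
t = d̄/SE = -5.13/1.7711 = -2.8965
Critical value: t_{0.005,18} = ±2.878
p-value ≈ 0.0096
Decision: reject H₀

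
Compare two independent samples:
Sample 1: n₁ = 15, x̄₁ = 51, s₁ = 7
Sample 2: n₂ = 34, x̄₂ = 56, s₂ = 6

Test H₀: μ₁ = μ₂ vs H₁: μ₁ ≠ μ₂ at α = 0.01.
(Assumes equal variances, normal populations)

Pooled variance: s²_p = [14×7² + 33×6²]/(47) = 39.8723
s_p = 6.3145
SE = s_p×√(1/n₁ + 1/n₂) = 6.3145×√(1/15 + 1/34) = 1.9573
t = (x̄₁ - x̄₂)/SE = (51 - 56)/1.9573 = -2.5545
df = 47, t-critical = ±2.685
Decision: fail to reject H₀

Answer: t = -2.5545, fail to reject H₀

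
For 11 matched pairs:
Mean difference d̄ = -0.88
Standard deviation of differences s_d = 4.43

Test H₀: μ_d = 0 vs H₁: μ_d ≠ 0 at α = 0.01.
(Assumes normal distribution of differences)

df = n - 1 = 10
SE = s_d/√n = 4.43/√11 = 1.3357
t = d̄/SE = -0.88/1.3357 = -0.6588
Critical value: t_{0.005,10} = ±3.169
p-value ≈ 0.5249
Decision: fail to reject H₀

Answer: t = -0.6588, fail to reject H₀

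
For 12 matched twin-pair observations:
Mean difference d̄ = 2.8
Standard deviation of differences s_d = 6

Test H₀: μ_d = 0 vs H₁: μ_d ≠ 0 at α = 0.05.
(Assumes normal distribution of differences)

Answer: t = 1.6165, fail to reject H₀

Derivation:
df = n - 1 = 11
SE = s_d/√n = 6/√12 = 1.7321
t = d̄/SE = 2.8/1.7321 = 1.6165
Critical value: t_{0.025,11} = ±2.201
p-value ≈ 0.1343
Decision: fail to reject H₀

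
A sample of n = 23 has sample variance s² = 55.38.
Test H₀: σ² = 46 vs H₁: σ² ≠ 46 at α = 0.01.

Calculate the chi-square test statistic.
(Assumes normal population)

df = n - 1 = 22
χ² = (n-1)s²/σ₀² = 22×55.38/46 = 26.4861
Critical values: χ²_{0.995,22} = 8.643, χ²_{0.005,22} = 42.796
Rejection region: χ² < 8.643 or χ² > 42.796
Decision: fail to reject H₀

Answer: χ² = 26.4861, fail to reject H₀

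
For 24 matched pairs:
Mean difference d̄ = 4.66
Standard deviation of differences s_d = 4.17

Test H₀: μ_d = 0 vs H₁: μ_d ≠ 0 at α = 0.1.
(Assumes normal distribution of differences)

df = n - 1 = 23
SE = s_d/√n = 4.17/√24 = 0.8512
t = d̄/SE = 4.66/0.8512 = 5.4746
Critical value: t_{0.05,23} = ±1.714
p-value < 0.0001
Decision: reject H₀

Answer: t = 5.4746, reject H₀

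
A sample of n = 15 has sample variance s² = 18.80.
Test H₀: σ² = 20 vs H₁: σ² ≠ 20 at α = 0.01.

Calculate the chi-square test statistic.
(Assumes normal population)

Answer: χ² = 13.1600, fail to reject H₀

Derivation:
df = n - 1 = 14
χ² = (n-1)s²/σ₀² = 14×18.80/20 = 13.1600
Critical values: χ²_{0.995,14} = 4.075, χ²_{0.005,14} = 31.319
Rejection region: χ² < 4.075 or χ² > 31.319
Decision: fail to reject H₀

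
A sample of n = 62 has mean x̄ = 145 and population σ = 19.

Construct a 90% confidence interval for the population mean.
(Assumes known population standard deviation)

Answer: (141.0306, 148.9694)

Derivation:
Confidence level: 90%, α = 0.1
z_0.05 = 1.645
SE = σ/√n = 19/√62 = 2.4130
Margin of error = 1.645 × 2.4130 = 3.9694
CI: x̄ ± margin = 145 ± 3.9694
CI: (141.0306, 148.9694)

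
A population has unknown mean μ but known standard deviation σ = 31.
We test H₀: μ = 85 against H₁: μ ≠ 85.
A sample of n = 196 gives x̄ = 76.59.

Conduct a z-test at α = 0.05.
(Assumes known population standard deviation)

Answer: z = -3.7980, reject H₀

Derivation:
Standard error: SE = σ/√n = 31/√196 = 2.2143
z-statistic: z = (x̄ - μ₀)/SE = (76.59 - 85)/2.2143 = -3.7980
Critical value: ±1.960
p-value = 0.0001
Decision: reject H₀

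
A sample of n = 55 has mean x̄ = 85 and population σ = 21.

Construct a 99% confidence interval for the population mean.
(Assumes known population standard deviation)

Answer: (77.7058, 92.2942)

Derivation:
Confidence level: 99%, α = 0.01
z_0.005 = 2.576
SE = σ/√n = 21/√55 = 2.8316
Margin of error = 2.576 × 2.8316 = 7.2942
CI: x̄ ± margin = 85 ± 7.2942
CI: (77.7058, 92.2942)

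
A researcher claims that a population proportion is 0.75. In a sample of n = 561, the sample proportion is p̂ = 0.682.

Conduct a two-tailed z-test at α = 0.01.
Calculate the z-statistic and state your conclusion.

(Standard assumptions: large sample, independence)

H₀: p = 0.75, H₁: p ≠ 0.75
Standard error: SE = √(p₀(1-p₀)/n) = √(0.75×0.25/561) = 0.018282
z-statistic: z = (p̂ - p₀)/SE = (0.682 - 0.75)/0.018282 = -3.7195
Critical value: z_0.005 = ±2.576
p-value = 0.0002
Decision: reject H₀ at α = 0.01

Answer: z = -3.7195, reject H₀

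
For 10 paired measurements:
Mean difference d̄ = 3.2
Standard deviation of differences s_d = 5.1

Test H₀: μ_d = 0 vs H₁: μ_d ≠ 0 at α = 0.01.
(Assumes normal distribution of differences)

Answer: t = 1.9841, fail to reject H₀

Derivation:
df = n - 1 = 9
SE = s_d/√n = 5.1/√10 = 1.6128
t = d̄/SE = 3.2/1.6128 = 1.9841
Critical value: t_{0.005,9} = ±3.250
p-value ≈ 0.0785
Decision: fail to reject H₀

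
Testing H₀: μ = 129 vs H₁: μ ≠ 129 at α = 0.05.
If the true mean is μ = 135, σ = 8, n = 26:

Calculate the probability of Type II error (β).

Answer: β ≈ 0.0311

Derivation:
SE = σ/√n = 8/√26 = 1.5689
Critical values: μ₀ ± z_0.025×SE = 129 ± 1.960×1.5689
Acceptance region: (125.9250, 132.0750)
Under H₁ (μ = 135): z_high = (132.0750 - 135)/1.5689 = -1.8644, z_low = (125.9250 - 135)/1.5689 = -5.7843
β = P(not reject | H₁) = Φ(-1.8644) - Φ(-5.7843) ≈ 0.0311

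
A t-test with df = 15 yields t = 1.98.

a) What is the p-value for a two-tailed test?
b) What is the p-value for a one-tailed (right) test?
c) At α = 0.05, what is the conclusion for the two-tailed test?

Answer: a) 0.0664, b) 0.0332, c) fail to reject H₀

Derivation:
Using t-distribution with df = 15:
a) Two-tailed: p = 2×P(T > 1.98) = 0.0664
b) One-tailed: p = P(T > 1.98) = 0.0332
c) 0.0664 ≥ 0.05, fail to reject H₀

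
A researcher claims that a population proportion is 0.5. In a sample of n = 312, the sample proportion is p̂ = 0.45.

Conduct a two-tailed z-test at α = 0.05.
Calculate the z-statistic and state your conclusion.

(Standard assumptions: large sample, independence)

H₀: p = 0.5, H₁: p ≠ 0.5
Standard error: SE = √(p₀(1-p₀)/n) = √(0.5×0.5/312) = 0.028307
z-statistic: z = (p̂ - p₀)/SE = (0.45 - 0.5)/0.028307 = -1.7663
Critical value: z_0.025 = ±1.960
p-value = 0.0773
Decision: fail to reject H₀ at α = 0.05

Answer: z = -1.7663, fail to reject H₀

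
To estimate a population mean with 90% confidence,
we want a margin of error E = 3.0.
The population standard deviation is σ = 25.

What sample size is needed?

z_0.05 = 1.645
n = (z×σ/E)² = (1.645×25/3.0)²
n = 187.9184
Round up: n = 188

Answer: n = 188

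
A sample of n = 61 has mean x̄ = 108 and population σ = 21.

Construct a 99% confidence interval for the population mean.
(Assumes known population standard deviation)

Answer: (101.0737, 114.9263)

Derivation:
Confidence level: 99%, α = 0.01
z_0.005 = 2.576
SE = σ/√n = 21/√61 = 2.6888
Margin of error = 2.576 × 2.6888 = 6.9263
CI: x̄ ± margin = 108 ± 6.9263
CI: (101.0737, 114.9263)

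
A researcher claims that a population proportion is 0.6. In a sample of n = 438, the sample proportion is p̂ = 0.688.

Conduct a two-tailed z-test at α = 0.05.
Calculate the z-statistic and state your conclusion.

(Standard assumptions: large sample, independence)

H₀: p = 0.6, H₁: p ≠ 0.6
Standard error: SE = √(p₀(1-p₀)/n) = √(0.6×0.4/438) = 0.023408
z-statistic: z = (p̂ - p₀)/SE = (0.688 - 0.6)/0.023408 = 3.7594
Critical value: z_0.025 = ±1.960
p-value = 0.0002
Decision: reject H₀ at α = 0.05

Answer: z = 3.7594, reject H₀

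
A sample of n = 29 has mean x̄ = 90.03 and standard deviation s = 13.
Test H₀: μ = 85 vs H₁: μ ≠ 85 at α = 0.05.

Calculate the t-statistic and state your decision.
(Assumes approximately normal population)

df = n - 1 = 28
SE = s/√n = 13/√29 = 2.4140
t = (x̄ - μ₀)/SE = (90.03 - 85)/2.4140 = 2.0837
Critical value: t_{0.025,28} = ±2.048
p-value ≈ 0.0464
Decision: reject H₀

Answer: t = 2.0837, reject H₀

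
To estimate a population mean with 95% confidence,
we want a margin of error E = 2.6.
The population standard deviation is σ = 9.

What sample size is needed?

Answer: n = 47

Derivation:
z_0.025 = 1.960
n = (z×σ/E)² = (1.960×9/2.6)²
n = 46.0310
Round up: n = 47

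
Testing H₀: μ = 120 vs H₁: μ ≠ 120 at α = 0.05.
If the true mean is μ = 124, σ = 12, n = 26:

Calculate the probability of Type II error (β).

SE = σ/√n = 12/√26 = 2.3534
Critical values: μ₀ ± z_0.025×SE = 120 ± 1.960×2.3534
Acceptance region: (115.3873, 124.6127)
Under H₁ (μ = 124): z_high = (124.6127 - 124)/2.3534 = 0.2603, z_low = (115.3873 - 124)/2.3534 = -3.6597
β = P(not reject | H₁) = Φ(0.2603) - Φ(-3.6597) ≈ 0.6026

Answer: β ≈ 0.6026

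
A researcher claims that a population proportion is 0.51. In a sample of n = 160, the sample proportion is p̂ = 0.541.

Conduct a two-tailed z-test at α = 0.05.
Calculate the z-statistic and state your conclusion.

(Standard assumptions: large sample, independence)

Answer: z = 0.7844, fail to reject H₀

Derivation:
H₀: p = 0.51, H₁: p ≠ 0.51
Standard error: SE = √(p₀(1-p₀)/n) = √(0.51×0.49/160) = 0.039521
z-statistic: z = (p̂ - p₀)/SE = (0.541 - 0.51)/0.039521 = 0.7844
Critical value: z_0.025 = ±1.960
p-value = 0.4328
Decision: fail to reject H₀ at α = 0.05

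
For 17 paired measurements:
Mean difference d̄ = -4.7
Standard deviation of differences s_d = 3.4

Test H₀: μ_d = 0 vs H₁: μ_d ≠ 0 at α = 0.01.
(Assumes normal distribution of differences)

df = n - 1 = 16
SE = s_d/√n = 3.4/√17 = 0.8246
t = d̄/SE = -4.7/0.8246 = -5.6997
Critical value: t_{0.005,16} = ±2.921
p-value < 0.0001
Decision: reject H₀

Answer: t = -5.6997, reject H₀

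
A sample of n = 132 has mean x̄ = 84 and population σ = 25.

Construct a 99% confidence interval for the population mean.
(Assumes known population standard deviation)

Confidence level: 99%, α = 0.01
z_0.005 = 2.576
SE = σ/√n = 25/√132 = 2.1760
Margin of error = 2.576 × 2.1760 = 5.6054
CI: x̄ ± margin = 84 ± 5.6054
CI: (78.3946, 89.6054)

Answer: (78.3946, 89.6054)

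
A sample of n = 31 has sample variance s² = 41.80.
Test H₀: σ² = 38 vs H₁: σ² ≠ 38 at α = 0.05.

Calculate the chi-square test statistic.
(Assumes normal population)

Answer: χ² = 33.0000, fail to reject H₀

Derivation:
df = n - 1 = 30
χ² = (n-1)s²/σ₀² = 30×41.80/38 = 33.0000
Critical values: χ²_{0.975,30} = 16.791, χ²_{0.025,30} = 46.979
Rejection region: χ² < 16.791 or χ² > 46.979
Decision: fail to reject H₀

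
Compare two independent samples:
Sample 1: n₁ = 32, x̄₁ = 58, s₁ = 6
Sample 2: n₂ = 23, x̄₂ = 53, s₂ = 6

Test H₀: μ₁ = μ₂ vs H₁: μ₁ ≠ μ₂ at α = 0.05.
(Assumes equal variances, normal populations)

Answer: t = 3.0484, reject H₀

Derivation:
Pooled variance: s²_p = [31×6² + 22×6²]/(53) = 36.0000
s_p = 6.0000
SE = s_p×√(1/n₁ + 1/n₂) = 6.0000×√(1/32 + 1/23) = 1.6402
t = (x̄₁ - x̄₂)/SE = (58 - 53)/1.6402 = 3.0484
df = 53, t-critical = ±2.006
Decision: reject H₀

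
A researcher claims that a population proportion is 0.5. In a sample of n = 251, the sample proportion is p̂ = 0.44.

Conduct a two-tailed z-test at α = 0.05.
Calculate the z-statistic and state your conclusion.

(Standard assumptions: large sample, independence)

H₀: p = 0.5, H₁: p ≠ 0.5
Standard error: SE = √(p₀(1-p₀)/n) = √(0.5×0.5/251) = 0.031560
z-statistic: z = (p̂ - p₀)/SE = (0.44 - 0.5)/0.031560 = -1.9011
Critical value: z_0.025 = ±1.960
p-value = 0.0573
Decision: fail to reject H₀ at α = 0.05

Answer: z = -1.9011, fail to reject H₀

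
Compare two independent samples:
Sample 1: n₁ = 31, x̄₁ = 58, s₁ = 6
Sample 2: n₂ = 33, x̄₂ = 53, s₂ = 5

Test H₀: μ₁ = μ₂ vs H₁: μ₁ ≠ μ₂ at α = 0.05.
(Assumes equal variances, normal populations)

Pooled variance: s²_p = [30×6² + 32×5²]/(62) = 30.3226
s_p = 5.5066
SE = s_p×√(1/n₁ + 1/n₂) = 5.5066×√(1/31 + 1/33) = 1.3773
t = (x̄₁ - x̄₂)/SE = (58 - 53)/1.3773 = 3.6303
df = 62, t-critical = ±1.999
Decision: reject H₀

Answer: t = 3.6303, reject H₀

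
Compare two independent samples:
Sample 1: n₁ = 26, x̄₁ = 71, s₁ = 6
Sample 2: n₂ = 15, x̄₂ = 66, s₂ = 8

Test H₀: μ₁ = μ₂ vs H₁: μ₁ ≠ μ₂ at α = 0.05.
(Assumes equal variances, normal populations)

Pooled variance: s²_p = [25×6² + 14×8²]/(39) = 46.0513
s_p = 6.7861
SE = s_p×√(1/n₁ + 1/n₂) = 6.7861×√(1/26 + 1/15) = 2.2003
t = (x̄₁ - x̄₂)/SE = (71 - 66)/2.2003 = 2.2724
df = 39, t-critical = ±2.023
Decision: reject H₀

Answer: t = 2.2724, reject H₀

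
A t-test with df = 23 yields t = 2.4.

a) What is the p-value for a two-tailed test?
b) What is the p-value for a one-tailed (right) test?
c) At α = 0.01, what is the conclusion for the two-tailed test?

Answer: a) 0.0249, b) 0.0124, c) fail to reject H₀

Derivation:
Using t-distribution with df = 23:
a) Two-tailed: p = 2×P(T > 2.4) = 0.0249
b) One-tailed: p = P(T > 2.4) = 0.0124
c) 0.0249 ≥ 0.01, fail to reject H₀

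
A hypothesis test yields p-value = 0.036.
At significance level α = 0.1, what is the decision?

Answer: reject H₀

Derivation:
Compare p-value to α:
0.036 < 0.1
Decision: reject H₀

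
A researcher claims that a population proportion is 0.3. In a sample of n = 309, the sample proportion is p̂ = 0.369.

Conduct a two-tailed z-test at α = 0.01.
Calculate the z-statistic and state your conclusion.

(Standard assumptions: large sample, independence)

Answer: z = 2.6468, reject H₀

Derivation:
H₀: p = 0.3, H₁: p ≠ 0.3
Standard error: SE = √(p₀(1-p₀)/n) = √(0.3×0.7/309) = 0.026069
z-statistic: z = (p̂ - p₀)/SE = (0.369 - 0.3)/0.026069 = 2.6468
Critical value: z_0.005 = ±2.576
p-value = 0.0081
Decision: reject H₀ at α = 0.01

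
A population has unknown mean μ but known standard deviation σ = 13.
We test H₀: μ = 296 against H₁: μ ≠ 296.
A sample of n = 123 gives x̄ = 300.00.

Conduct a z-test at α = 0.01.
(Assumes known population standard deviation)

Answer: z = 3.4124, reject H₀

Derivation:
Standard error: SE = σ/√n = 13/√123 = 1.1722
z-statistic: z = (x̄ - μ₀)/SE = (300.00 - 296)/1.1722 = 3.4124
Critical value: ±2.576
p-value = 0.0006
Decision: reject H₀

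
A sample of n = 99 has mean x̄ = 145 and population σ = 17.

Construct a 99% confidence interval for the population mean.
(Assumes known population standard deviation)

Answer: (140.5986, 149.4014)

Derivation:
Confidence level: 99%, α = 0.01
z_0.005 = 2.576
SE = σ/√n = 17/√99 = 1.7086
Margin of error = 2.576 × 1.7086 = 4.4014
CI: x̄ ± margin = 145 ± 4.4014
CI: (140.5986, 149.4014)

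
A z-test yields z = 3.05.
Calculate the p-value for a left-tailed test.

Answer: p-value ≈ 0.9989

Derivation:
For z = 3.05:
p = P(Z < 3.05) = Φ(3.05) = 0.9989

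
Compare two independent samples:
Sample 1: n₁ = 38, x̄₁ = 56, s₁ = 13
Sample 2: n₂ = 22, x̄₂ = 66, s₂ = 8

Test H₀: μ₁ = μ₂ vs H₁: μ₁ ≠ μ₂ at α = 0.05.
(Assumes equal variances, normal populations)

Answer: t = -3.2615, reject H₀

Derivation:
Pooled variance: s²_p = [37×13² + 21×8²]/(58) = 130.9828
s_p = 11.4448
SE = s_p×√(1/n₁ + 1/n₂) = 11.4448×√(1/38 + 1/22) = 3.0661
t = (x̄₁ - x̄₂)/SE = (56 - 66)/3.0661 = -3.2615
df = 58, t-critical = ±2.002
Decision: reject H₀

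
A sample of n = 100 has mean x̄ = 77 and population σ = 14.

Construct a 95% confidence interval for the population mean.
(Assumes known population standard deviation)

Confidence level: 95%, α = 0.05
z_0.025 = 1.960
SE = σ/√n = 14/√100 = 1.4000
Margin of error = 1.960 × 1.4000 = 2.7440
CI: x̄ ± margin = 77 ± 2.7440
CI: (74.2560, 79.7440)

Answer: (74.2560, 79.7440)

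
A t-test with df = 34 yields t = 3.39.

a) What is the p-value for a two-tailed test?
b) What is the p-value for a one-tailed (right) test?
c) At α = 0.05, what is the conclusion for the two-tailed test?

Using t-distribution with df = 34:
a) Two-tailed: p = 2×P(T > 3.39) = 0.0018
b) One-tailed: p = P(T > 3.39) = 0.0009
c) 0.0018 < 0.05, reject H₀

Answer: a) 0.0018, b) 0.0009, c) reject H₀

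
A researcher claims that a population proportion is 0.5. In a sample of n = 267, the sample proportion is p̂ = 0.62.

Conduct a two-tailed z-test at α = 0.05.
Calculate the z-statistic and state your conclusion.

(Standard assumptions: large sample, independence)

H₀: p = 0.5, H₁: p ≠ 0.5
Standard error: SE = √(p₀(1-p₀)/n) = √(0.5×0.5/267) = 0.030600
z-statistic: z = (p̂ - p₀)/SE = (0.62 - 0.5)/0.030600 = 3.9216
Critical value: z_0.025 = ±1.960
p-value = 0.0001
Decision: reject H₀ at α = 0.05

Answer: z = 3.9216, reject H₀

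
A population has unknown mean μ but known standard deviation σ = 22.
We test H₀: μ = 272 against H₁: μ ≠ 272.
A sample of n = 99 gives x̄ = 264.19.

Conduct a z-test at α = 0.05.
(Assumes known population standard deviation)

Standard error: SE = σ/√n = 22/√99 = 2.2111
z-statistic: z = (x̄ - μ₀)/SE = (264.19 - 272)/2.2111 = -3.5322
Critical value: ±1.960
p-value = 0.0004
Decision: reject H₀

Answer: z = -3.5322, reject H₀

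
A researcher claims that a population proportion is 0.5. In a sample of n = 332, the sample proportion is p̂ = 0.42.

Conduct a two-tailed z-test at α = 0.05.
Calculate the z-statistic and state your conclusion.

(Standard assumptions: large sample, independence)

H₀: p = 0.5, H₁: p ≠ 0.5
Standard error: SE = √(p₀(1-p₀)/n) = √(0.5×0.5/332) = 0.027441
z-statistic: z = (p̂ - p₀)/SE = (0.42 - 0.5)/0.027441 = -2.9153
Critical value: z_0.025 = ±1.960
p-value = 0.0036
Decision: reject H₀ at α = 0.05

Answer: z = -2.9153, reject H₀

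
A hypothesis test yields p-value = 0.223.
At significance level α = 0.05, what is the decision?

Answer: fail to reject H₀

Derivation:
Compare p-value to α:
0.223 ≥ 0.05
Decision: fail to reject H₀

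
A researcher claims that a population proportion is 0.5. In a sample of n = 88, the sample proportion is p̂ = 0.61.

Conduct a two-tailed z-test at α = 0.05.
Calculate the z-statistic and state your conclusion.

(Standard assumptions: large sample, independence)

Answer: z = 2.0638, reject H₀

Derivation:
H₀: p = 0.5, H₁: p ≠ 0.5
Standard error: SE = √(p₀(1-p₀)/n) = √(0.5×0.5/88) = 0.053300
z-statistic: z = (p̂ - p₀)/SE = (0.61 - 0.5)/0.053300 = 2.0638
Critical value: z_0.025 = ±1.960
p-value = 0.0390
Decision: reject H₀ at α = 0.05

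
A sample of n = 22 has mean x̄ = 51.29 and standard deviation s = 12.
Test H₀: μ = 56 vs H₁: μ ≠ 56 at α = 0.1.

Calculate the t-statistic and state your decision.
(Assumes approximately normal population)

Answer: t = -1.8410, reject H₀

Derivation:
df = n - 1 = 21
SE = s/√n = 12/√22 = 2.5584
t = (x̄ - μ₀)/SE = (51.29 - 56)/2.5584 = -1.8410
Critical value: t_{0.05,21} = ±1.721
p-value ≈ 0.0798
Decision: reject H₀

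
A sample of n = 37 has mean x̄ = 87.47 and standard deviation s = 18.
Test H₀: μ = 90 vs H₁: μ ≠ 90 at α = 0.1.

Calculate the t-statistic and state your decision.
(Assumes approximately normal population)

Answer: t = -0.8550, fail to reject H₀

Derivation:
df = n - 1 = 36
SE = s/√n = 18/√37 = 2.9592
t = (x̄ - μ₀)/SE = (87.47 - 90)/2.9592 = -0.8550
Critical value: t_{0.05,36} = ±1.688
p-value ≈ 0.3982
Decision: fail to reject H₀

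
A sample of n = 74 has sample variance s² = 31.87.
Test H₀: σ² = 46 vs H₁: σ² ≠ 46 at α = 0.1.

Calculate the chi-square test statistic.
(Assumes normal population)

df = n - 1 = 73
χ² = (n-1)s²/σ₀² = 73×31.87/46 = 50.5763
Critical values: χ²_{0.95,73} = 54.325, χ²_{0.05,73} = 93.945
Rejection region: χ² < 54.325 or χ² > 93.945
Decision: reject H₀

Answer: χ² = 50.5763, reject H₀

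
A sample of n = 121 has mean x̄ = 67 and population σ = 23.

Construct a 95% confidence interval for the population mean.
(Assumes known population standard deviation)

Answer: (62.9018, 71.0982)

Derivation:
Confidence level: 95%, α = 0.05
z_0.025 = 1.960
SE = σ/√n = 23/√121 = 2.0909
Margin of error = 1.960 × 2.0909 = 4.0982
CI: x̄ ± margin = 67 ± 4.0982
CI: (62.9018, 71.0982)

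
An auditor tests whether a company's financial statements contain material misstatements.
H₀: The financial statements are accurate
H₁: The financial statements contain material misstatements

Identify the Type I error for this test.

A Type I error (probability α) occurs when we reject a true H₀.
A Type II error (probability β) occurs when we fail to reject a false H₀.

Answer: Concluding the statements are misstated when they are actually accurate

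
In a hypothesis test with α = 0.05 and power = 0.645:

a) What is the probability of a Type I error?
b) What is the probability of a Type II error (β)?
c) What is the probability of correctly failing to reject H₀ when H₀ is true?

a) Type I error probability = α = 0.05
b) Power = P(reject H₀ | H₁ true) = 1 - β = 0.645, so Type II error probability = β = 1 - Power = 0.355
c) P(fail to reject H₀ | H₀ true) = 1 - α = 0.95

Answer: a) 0.05, b) 0.355, c) 0.95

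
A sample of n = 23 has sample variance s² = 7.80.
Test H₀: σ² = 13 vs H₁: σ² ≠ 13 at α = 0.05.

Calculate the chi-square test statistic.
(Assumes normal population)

Answer: χ² = 13.2000, fail to reject H₀

Derivation:
df = n - 1 = 22
χ² = (n-1)s²/σ₀² = 22×7.80/13 = 13.2000
Critical values: χ²_{0.975,22} = 10.982, χ²_{0.025,22} = 36.781
Rejection region: χ² < 10.982 or χ² > 36.781
Decision: fail to reject H₀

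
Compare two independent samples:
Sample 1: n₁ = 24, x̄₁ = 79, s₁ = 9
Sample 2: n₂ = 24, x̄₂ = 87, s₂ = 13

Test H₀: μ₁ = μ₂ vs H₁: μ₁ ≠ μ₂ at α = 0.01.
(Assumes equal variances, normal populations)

Pooled variance: s²_p = [23×9² + 23×13²]/(46) = 125.0000
s_p = 11.1803
SE = s_p×√(1/n₁ + 1/n₂) = 11.1803×√(1/24 + 1/24) = 3.2275
t = (x̄₁ - x̄₂)/SE = (79 - 87)/3.2275 = -2.4787
df = 46, t-critical = ±2.687
Decision: fail to reject H₀

Answer: t = -2.4787, fail to reject H₀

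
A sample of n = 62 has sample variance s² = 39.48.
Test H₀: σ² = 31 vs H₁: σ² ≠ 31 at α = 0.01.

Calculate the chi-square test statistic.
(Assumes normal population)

Answer: χ² = 77.6865, fail to reject H₀

Derivation:
df = n - 1 = 61
χ² = (n-1)s²/σ₀² = 61×39.48/31 = 77.6865
Critical values: χ²_{0.995,61} = 36.301, χ²_{0.005,61} = 93.186
Rejection region: χ² < 36.301 or χ² > 93.186
Decision: fail to reject H₀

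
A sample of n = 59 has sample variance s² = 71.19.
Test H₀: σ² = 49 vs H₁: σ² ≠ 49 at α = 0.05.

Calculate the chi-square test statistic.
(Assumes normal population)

Answer: χ² = 84.2657, reject H₀

Derivation:
df = n - 1 = 58
χ² = (n-1)s²/σ₀² = 58×71.19/49 = 84.2657
Critical values: χ²_{0.975,58} = 38.844, χ²_{0.025,58} = 80.936
Rejection region: χ² < 38.844 or χ² > 80.936
Decision: reject H₀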